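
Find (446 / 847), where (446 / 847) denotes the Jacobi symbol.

Factor out 2: 446 = 2·223. Since 847 ≡ 7 (mod 8), (2 / 847) = +1. Now have (223 / 847).
Both 223 ≡ 3 and 847 ≡ 3 (mod 4), so reciprocity gives (223 / 847) = -(847 / 223). Reduce: 847 ≡ 178 (mod 223). Now have -(178 / 223).
Factor out 2: 178 = 2·89. Since 223 ≡ 7 (mod 8), (2 / 223) = +1. Now have -(89 / 223).
89 ≡ 1 (mod 4), so quadratic reciprocity gives (89 / 223) = (223 / 89). Reduce: 223 ≡ 45 (mod 89). Now have -(45 / 89).
45 ≡ 1 (mod 4), so quadratic reciprocity gives (45 / 89) = (89 / 45). Reduce: 89 ≡ 44 (mod 45). Now have -(44 / 45).
Factor out 2: 44 = 2^2·11. Since 45 ≡ 5 (mod 8), (2 / 45) = -1, and (2 / 45)^2 = +1. Now have -(11 / 45).
45 ≡ 1 (mod 4), so quadratic reciprocity gives (11 / 45) = (45 / 11). Reduce: 45 ≡ 1 (mod 11). Now have -(1 / 11).
(1 / 11) = 1. Collecting the sign factors: -1.

-1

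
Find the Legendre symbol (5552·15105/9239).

By multiplicativity, (5552·15105/9239) = (5552/9239)·(15105/9239).
First factor (5552/9239):
Factor out 2: 5552 = 2^4·347. Since 9239 ≡ 7 (mod 8), (2/9239) = +1, and (2/9239)^4 = +1. Now have (347/9239).
Both 347 ≡ 3 and 9239 ≡ 3 (mod 4), so reciprocity gives (347/9239) = -(9239/347). Reduce: 9239 ≡ 217 (mod 347). Now have -(217/347).
217 ≡ 1 (mod 4), so quadratic reciprocity gives (217/347) = (347/217). Reduce: 347 ≡ 130 (mod 217). Now have -(130/217).
Factor out 2: 130 = 2·65. Since 217 ≡ 1 (mod 8), (2/217) = +1. Now have -(65/217).
65 ≡ 1 (mod 4), so quadratic reciprocity gives (65/217) = (217/65). Reduce: 217 ≡ 22 (mod 65). Now have -(22/65).
Factor out 2: 22 = 2·11. Since 65 ≡ 1 (mod 8), (2/65) = +1. Now have -(11/65).
65 ≡ 1 (mod 4), so quadratic reciprocity gives (11/65) = (65/11). Reduce: 65 ≡ 10 (mod 11). Now have -(10/11).
Factor out 2: 10 = 2·5. Since 11 ≡ 3 (mod 8), (2/11) = -1. Now have (5/11).
5 ≡ 1 (mod 4), so quadratic reciprocity gives (5/11) = (11/5). Reduce: 11 ≡ 1 (mod 5). Now have (1/5).
(1/5) = 1. Collecting the sign factors: 1.
Second factor (15105/9239):
Reduce the numerator: 15105 ≡ 5866 (mod 9239), so (15105/9239) = (5866/9239).
Factor out 2: 5866 = 2·2933. Since 9239 ≡ 7 (mod 8), (2/9239) = +1. Now have (2933/9239).
2933 ≡ 1 (mod 4), so quadratic reciprocity gives (2933/9239) = (9239/2933). Reduce: 9239 ≡ 440 (mod 2933). Now have (440/2933).
Factor out 2: 440 = 2^3·55. Since 2933 ≡ 5 (mod 8), (2/2933) = -1, and (2/2933)^3 = -1. Now have -(55/2933).
2933 ≡ 1 (mod 4), so quadratic reciprocity gives (55/2933) = (2933/55). Reduce: 2933 ≡ 18 (mod 55). Now have -(18/55).
Factor out 2: 18 = 2·9. Since 55 ≡ 7 (mod 8), (2/55) = +1. Now have -(9/55).
9 ≡ 1 (mod 4), so quadratic reciprocity gives (9/55) = (55/9). Reduce: 55 ≡ 1 (mod 9). Now have -(1/9).
(1/9) = 1. Collecting the sign factors: -1.
Product: (1)·(-1) = -1.

-1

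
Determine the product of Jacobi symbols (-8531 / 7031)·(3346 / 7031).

By multiplicativity, (-8531·3346 / 7031) = (-8531 / 7031)·(3346 / 7031).
First factor (-8531 / 7031):
Reduce the numerator: -8531 ≡ 5531 (mod 7031), so (-8531 / 7031) = (5531 / 7031).
Both 5531 ≡ 3 and 7031 ≡ 3 (mod 4), so reciprocity gives (5531 / 7031) = -(7031 / 5531). Reduce: 7031 ≡ 1500 (mod 5531). Now have -(1500 / 5531).
Factor out 2: 1500 = 2^2·375. Since 5531 ≡ 3 (mod 8), (2 / 5531) = -1, and (2 / 5531)^2 = +1. Now have -(375 / 5531).
Both 375 ≡ 3 and 5531 ≡ 3 (mod 4), so reciprocity gives (375 / 5531) = -(5531 / 375). Reduce: 5531 ≡ 281 (mod 375). Now have (281 / 375).
281 ≡ 1 (mod 4), so quadratic reciprocity gives (281 / 375) = (375 / 281). Reduce: 375 ≡ 94 (mod 281). Now have (94 / 281).
Factor out 2: 94 = 2·47. Since 281 ≡ 1 (mod 8), (2 / 281) = +1. Now have (47 / 281).
281 ≡ 1 (mod 4), so quadratic reciprocity gives (47 / 281) = (281 / 47). Reduce: 281 ≡ 46 (mod 47). Now have (46 / 47).
Factor out 2: 46 = 2·23. Since 47 ≡ 7 (mod 8), (2 / 47) = +1. Now have (23 / 47).
Both 23 ≡ 3 and 47 ≡ 3 (mod 4), so reciprocity gives (23 / 47) = -(47 / 23). Reduce: 47 ≡ 1 (mod 23). Now have -(1 / 23).
(1 / 23) = 1. Collecting the sign factors: -1.
Second factor (3346 / 7031):
Factor out 2: 3346 = 2·1673. Since 7031 ≡ 7 (mod 8), (2 / 7031) = +1. Now have (1673 / 7031).
1673 ≡ 1 (mod 4), so quadratic reciprocity gives (1673 / 7031) = (7031 / 1673). Reduce: 7031 ≡ 339 (mod 1673). Now have (339 / 1673).
1673 ≡ 1 (mod 4), so quadratic reciprocity gives (339 / 1673) = (1673 / 339). Reduce: 1673 ≡ 317 (mod 339). Now have (317 / 339).
317 ≡ 1 (mod 4), so quadratic reciprocity gives (317 / 339) = (339 / 317). Reduce: 339 ≡ 22 (mod 317). Now have (22 / 317).
Factor out 2: 22 = 2·11. Since 317 ≡ 5 (mod 8), (2 / 317) = -1. Now have -(11 / 317).
317 ≡ 1 (mod 4), so quadratic reciprocity gives (11 / 317) = (317 / 11). Reduce: 317 ≡ 9 (mod 11). Now have -(9 / 11).
9 ≡ 1 (mod 4), so quadratic reciprocity gives (9 / 11) = (11 / 9). Reduce: 11 ≡ 2 (mod 9). Now have -(2 / 9).
Factor out 2: 2 = 2. Since 9 ≡ 1 (mod 8), (2 / 9) = +1. Now have -(1 / 9).
(1 / 9) = 1. Collecting the sign factors: -1.
Product: (-1)·(-1) = 1.

1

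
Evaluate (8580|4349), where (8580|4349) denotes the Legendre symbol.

1

(8580|4349)
  = (4231|4349)    [8580 ≡ 4231 mod 4349]
  = (4349|4231)    [QR: 4349 ≡ 1 mod 4, sign kept]
  = (118|4231)    [4349 ≡ 118 mod 4231]
  = (59|4231)    [4231 ≡ 7 mod 8 ⇒ (2|4231) = +1]
  = -(4231|59)    [QR: both ≡ 3 mod 4, sign flips]
  = -(42|59)    [4231 ≡ 42 mod 59]
  = (21|59)    [59 ≡ 3 mod 8 ⇒ (2|59) = -1]
  = (59|21)    [QR: 21 ≡ 1 mod 4, sign kept]
  = (17|21)    [59 ≡ 17 mod 21]
  = (21|17)    [QR: 17 ≡ 1 mod 4, sign kept]
  = (4|17)    [21 ≡ 4 mod 17]
  = (1|17)    [17 ≡ 1 mod 8 ⇒ (2|17)^2 = +1]
  = 1    [(1|17) = 1]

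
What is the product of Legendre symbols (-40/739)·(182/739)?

By multiplicativity, (-40·182/739) = (-40/739)·(182/739).
First factor (-40/739):
(-40/739)
  = (699/739)    [-40 ≡ 699 mod 739]
  = -(739/699)    [QR: both ≡ 3 mod 4, sign flips]
  = -(40/699)    [739 ≡ 40 mod 699]
  = (5/699)    [699 ≡ 3 mod 8 ⇒ (2/699)^3 = -1]
  = (699/5)    [QR: 5 ≡ 1 mod 4, sign kept]
  = (4/5)    [699 ≡ 4 mod 5]
  = (1/5)    [5 ≡ 5 mod 8 ⇒ (2/5)^2 = +1]
  = 1    [(1/5) = 1]
Second factor (182/739):
(182/739)
  = -(91/739)    [739 ≡ 3 mod 8 ⇒ (2/739) = -1]
  = (739/91)    [QR: both ≡ 3 mod 4, sign flips]
  = (11/91)    [739 ≡ 11 mod 91]
  = -(91/11)    [QR: both ≡ 3 mod 4, sign flips]
  = -(3/11)    [91 ≡ 3 mod 11]
  = (11/3)    [QR: both ≡ 3 mod 4, sign flips]
  = (2/3)    [11 ≡ 2 mod 3]
  = -(1/3)    [3 ≡ 3 mod 8 ⇒ (2/3) = -1]
  = -1    [(1/3) = 1]
Product: (1)·(-1) = -1.

-1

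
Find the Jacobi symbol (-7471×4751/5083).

-1

By multiplicativity, (-7471·4751/5083) = (-7471/5083)·(4751/5083).
First factor (-7471/5083):
(-7471/5083)
  = (2695/5083)    [-7471 ≡ 2695 mod 5083]
  = -(5083/2695)    [QR: both ≡ 3 mod 4, sign flips]
  = -(2388/2695)    [5083 ≡ 2388 mod 2695]
  = -(597/2695)    [2695 ≡ 7 mod 8 ⇒ (2/2695)^2 = +1]
  = -(2695/597)    [QR: 597 ≡ 1 mod 4, sign kept]
  = -(307/597)    [2695 ≡ 307 mod 597]
  = -(597/307)    [QR: 597 ≡ 1 mod 4, sign kept]
  = -(290/307)    [597 ≡ 290 mod 307]
  = (145/307)    [307 ≡ 3 mod 8 ⇒ (2/307) = -1]
  = (307/145)    [QR: 145 ≡ 1 mod 4, sign kept]
  = (17/145)    [307 ≡ 17 mod 145]
  = (145/17)    [QR: 17 ≡ 1 mod 4, sign kept]
  = (9/17)    [145 ≡ 9 mod 17]
  = (17/9)    [QR: 9 ≡ 1 mod 4, sign kept]
  = (8/9)    [17 ≡ 8 mod 9]
  = (1/9)    [9 ≡ 1 mod 8 ⇒ (2/9)^3 = +1]
  = 1    [(1/9) = 1]
Second factor (4751/5083):
(4751/5083)
  = -(5083/4751)    [QR: both ≡ 3 mod 4, sign flips]
  = -(332/4751)    [5083 ≡ 332 mod 4751]
  = -(83/4751)    [4751 ≡ 7 mod 8 ⇒ (2/4751)^2 = +1]
  = (4751/83)    [QR: both ≡ 3 mod 4, sign flips]
  = (20/83)    [4751 ≡ 20 mod 83]
  = (5/83)    [83 ≡ 3 mod 8 ⇒ (2/83)^2 = +1]
  = (83/5)    [QR: 5 ≡ 1 mod 4, sign kept]
  = (3/5)    [83 ≡ 3 mod 5]
  = (5/3)    [QR: 5 ≡ 1 mod 4, sign kept]
  = (2/3)    [5 ≡ 2 mod 3]
  = -(1/3)    [3 ≡ 3 mod 8 ⇒ (2/3) = -1]
  = -1    [(1/3) = 1]
Product: (1)·(-1) = -1.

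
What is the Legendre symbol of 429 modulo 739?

(429|739)
  = (739|429)    [QR: 429 ≡ 1 mod 4, sign kept]
  = (310|429)    [739 ≡ 310 mod 429]
  = -(155|429)    [429 ≡ 5 mod 8 ⇒ (2|429) = -1]
  = -(429|155)    [QR: 429 ≡ 1 mod 4, sign kept]
  = -(119|155)    [429 ≡ 119 mod 155]
  = (155|119)    [QR: both ≡ 3 mod 4, sign flips]
  = (36|119)    [155 ≡ 36 mod 119]
  = (9|119)    [119 ≡ 7 mod 8 ⇒ (2|119)^2 = +1]
  = (119|9)    [QR: 9 ≡ 1 mod 4, sign kept]
  = (2|9)    [119 ≡ 2 mod 9]
  = (1|9)    [9 ≡ 1 mod 8 ⇒ (2|9) = +1]
  = 1    [(1|9) = 1]

1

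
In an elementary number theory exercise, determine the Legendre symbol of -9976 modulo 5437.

-1

(-9976/5437)
  = (898/5437)    [-9976 ≡ 898 mod 5437]
  = -(449/5437)    [5437 ≡ 5 mod 8 ⇒ (2/5437) = -1]
  = -(5437/449)    [QR: 449 ≡ 1 mod 4, sign kept]
  = -(49/449)    [5437 ≡ 49 mod 449]
  = -(449/49)    [QR: 49 ≡ 1 mod 4, sign kept]
  = -(8/49)    [449 ≡ 8 mod 49]
  = -(1/49)    [49 ≡ 1 mod 8 ⇒ (2/49)^3 = +1]
  = -1    [(1/49) = 1]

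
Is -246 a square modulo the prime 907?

no

Reduce the numerator: -246 ≡ 661 (mod 907), so (-246|907) = (661|907).
661 ≡ 1 (mod 4), so quadratic reciprocity gives (661|907) = (907|661). Reduce: 907 ≡ 246 (mod 661). Now have (246|661).
Factor out 2: 246 = 2·123. Since 661 ≡ 5 (mod 8), (2|661) = -1. Now have -(123|661).
661 ≡ 1 (mod 4), so quadratic reciprocity gives (123|661) = (661|123). Reduce: 661 ≡ 46 (mod 123). Now have -(46|123).
Factor out 2: 46 = 2·23. Since 123 ≡ 3 (mod 8), (2|123) = -1. Now have (23|123).
Both 23 ≡ 3 and 123 ≡ 3 (mod 4), so reciprocity gives (23|123) = -(123|23). Reduce: 123 ≡ 8 (mod 23). Now have -(8|23).
Factor out 2: 8 = 2^3. Since 23 ≡ 7 (mod 8), (2|23) = +1, and (2|23)^3 = +1. Now have -(1|23).
(1|23) = 1. Collecting the sign factors: -1.
(-246|907) = -1, and 907 is prime, so -246 is not a quadratic residue mod 907.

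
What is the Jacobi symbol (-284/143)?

1

(-284/143)
  = -(284/143)    [143 ≡ 3 mod 4 ⇒ (-1/143) = -1]
  = -(141/143)    [284 ≡ 141 mod 143]
  = -(143/141)    [QR: 141 ≡ 1 mod 4, sign kept]
  = -(2/141)    [143 ≡ 2 mod 141]
  = (1/141)    [141 ≡ 5 mod 8 ⇒ (2/141) = -1]
  = 1    [(1/141) = 1]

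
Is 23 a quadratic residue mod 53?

no

(23/53)
  = (53/23)    [QR: 53 ≡ 1 mod 4, sign kept]
  = (7/23)    [53 ≡ 7 mod 23]
  = -(23/7)    [QR: both ≡ 3 mod 4, sign flips]
  = -(2/7)    [23 ≡ 2 mod 7]
  = -(1/7)    [7 ≡ 7 mod 8 ⇒ (2/7) = +1]
  = -1    [(1/7) = 1]
The Legendre symbol is -1, so x^2 ≡ 23 (mod 53) has no solution.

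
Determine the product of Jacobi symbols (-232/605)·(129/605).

-1

By multiplicativity, (-232·129/605) = (-232/605)·(129/605).
First factor (-232/605):
Reduce the numerator: -232 ≡ 373 (mod 605), so (-232/605) = (373/605).
373 ≡ 1 (mod 4), so quadratic reciprocity gives (373/605) = (605/373). Reduce: 605 ≡ 232 (mod 373). Now have (232/373).
Factor out 2: 232 = 2^3·29. Since 373 ≡ 5 (mod 8), (2/373) = -1, and (2/373)^3 = -1. Now have -(29/373).
29 ≡ 1 (mod 4), so quadratic reciprocity gives (29/373) = (373/29). Reduce: 373 ≡ 25 (mod 29). Now have -(25/29).
25 ≡ 1 (mod 4), so quadratic reciprocity gives (25/29) = (29/25). Reduce: 29 ≡ 4 (mod 25). Now have -(4/25).
Factor out 2: 4 = 2^2. Since 25 ≡ 1 (mod 8), (2/25) = +1, and (2/25)^2 = +1. Now have -(1/25).
(1/25) = 1. Collecting the sign factors: -1.
Second factor (129/605):
129 ≡ 1 (mod 4), so quadratic reciprocity gives (129/605) = (605/129). Reduce: 605 ≡ 89 (mod 129). Now have (89/129).
89 ≡ 1 (mod 4), so quadratic reciprocity gives (89/129) = (129/89). Reduce: 129 ≡ 40 (mod 89). Now have (40/89).
Factor out 2: 40 = 2^3·5. Since 89 ≡ 1 (mod 8), (2/89) = +1, and (2/89)^3 = +1. Now have (5/89).
5 ≡ 1 (mod 4), so quadratic reciprocity gives (5/89) = (89/5). Reduce: 89 ≡ 4 (mod 5). Now have (4/5).
Factor out 2: 4 = 2^2. Since 5 ≡ 5 (mod 8), (2/5) = -1, and (2/5)^2 = +1. Now have (1/5).
(1/5) = 1. Collecting the sign factors: 1.
Product: (-1)·(1) = -1.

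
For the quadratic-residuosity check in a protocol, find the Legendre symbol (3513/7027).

1

3513 ≡ 1 (mod 4), so quadratic reciprocity gives (3513/7027) = (7027/3513). Reduce: 7027 ≡ 1 (mod 3513). Now have (1/3513).
(1/3513) = 1. Collecting the sign factors: 1.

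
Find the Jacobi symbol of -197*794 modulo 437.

-1

By multiplicativity, (-197·794 / 437) = (-197 / 437)·(794 / 437).
First factor (-197 / 437):
Reduce the numerator: -197 ≡ 240 (mod 437), so (-197 / 437) = (240 / 437).
Factor out 2: 240 = 2^4·15. Since 437 ≡ 5 (mod 8), (2 / 437) = -1, and (2 / 437)^4 = +1. Now have (15 / 437).
437 ≡ 1 (mod 4), so quadratic reciprocity gives (15 / 437) = (437 / 15). Reduce: 437 ≡ 2 (mod 15). Now have (2 / 15).
Factor out 2: 2 = 2. Since 15 ≡ 7 (mod 8), (2 / 15) = +1. Now have (1 / 15).
(1 / 15) = 1. Collecting the sign factors: 1.
Second factor (794 / 437):
Reduce the numerator: 794 ≡ 357 (mod 437), so (794 / 437) = (357 / 437).
357 ≡ 1 (mod 4), so quadratic reciprocity gives (357 / 437) = (437 / 357). Reduce: 437 ≡ 80 (mod 357). Now have (80 / 357).
Factor out 2: 80 = 2^4·5. Since 357 ≡ 5 (mod 8), (2 / 357) = -1, and (2 / 357)^4 = +1. Now have (5 / 357).
5 ≡ 1 (mod 4), so quadratic reciprocity gives (5 / 357) = (357 / 5). Reduce: 357 ≡ 2 (mod 5). Now have (2 / 5).
Factor out 2: 2 = 2. Since 5 ≡ 5 (mod 8), (2 / 5) = -1. Now have -(1 / 5).
(1 / 5) = 1. Collecting the sign factors: -1.
Product: (1)·(-1) = -1.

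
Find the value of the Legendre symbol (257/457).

1

257 ≡ 1 (mod 4), so quadratic reciprocity gives (257/457) = (457/257). Reduce: 457 ≡ 200 (mod 257). Now have (200/257).
Factor out 2: 200 = 2^3·25. Since 257 ≡ 1 (mod 8), (2/257) = +1, and (2/257)^3 = +1. Now have (25/257).
25 ≡ 1 (mod 4), so quadratic reciprocity gives (25/257) = (257/25). Reduce: 257 ≡ 7 (mod 25). Now have (7/25).
25 ≡ 1 (mod 4), so quadratic reciprocity gives (7/25) = (25/7). Reduce: 25 ≡ 4 (mod 7). Now have (4/7).
Factor out 2: 4 = 2^2. Since 7 ≡ 7 (mod 8), (2/7) = +1, and (2/7)^2 = +1. Now have (1/7).
(1/7) = 1. Collecting the sign factors: 1.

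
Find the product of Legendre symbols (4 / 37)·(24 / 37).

-1

By multiplicativity, (4·24 / 37) = (4 / 37)·(24 / 37).
First factor (4 / 37):
Factor out 2: 4 = 2^2. Since 37 ≡ 5 (mod 8), (2 / 37) = -1, and (2 / 37)^2 = +1. Now have (1 / 37).
(1 / 37) = 1. Collecting the sign factors: 1.
Second factor (24 / 37):
Factor out 2: 24 = 2^3·3. Since 37 ≡ 5 (mod 8), (2 / 37) = -1, and (2 / 37)^3 = -1. Now have -(3 / 37).
37 ≡ 1 (mod 4), so quadratic reciprocity gives (3 / 37) = (37 / 3). Reduce: 37 ≡ 1 (mod 3). Now have -(1 / 3).
(1 / 3) = 1. Collecting the sign factors: -1.
Product: (1)·(-1) = -1.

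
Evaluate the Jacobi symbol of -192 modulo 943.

1

(-192/943)
  = -(192/943)    [943 ≡ 3 mod 4 ⇒ (-1/943) = -1]
  = -(3/943)    [943 ≡ 7 mod 8 ⇒ (2/943)^6 = +1]
  = (943/3)    [QR: both ≡ 3 mod 4, sign flips]
  = (1/3)    [943 ≡ 1 mod 3]
  = 1    [(1/3) = 1]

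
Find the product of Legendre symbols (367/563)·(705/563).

By multiplicativity, (367·705/563) = (367/563)·(705/563).
First factor (367/563):
(367/563)
  = -(563/367)    [QR: both ≡ 3 mod 4, sign flips]
  = -(196/367)    [563 ≡ 196 mod 367]
  = -(49/367)    [367 ≡ 7 mod 8 ⇒ (2/367)^2 = +1]
  = -(367/49)    [QR: 49 ≡ 1 mod 4, sign kept]
  = -(24/49)    [367 ≡ 24 mod 49]
  = -(3/49)    [49 ≡ 1 mod 8 ⇒ (2/49)^3 = +1]
  = -(49/3)    [QR: 49 ≡ 1 mod 4, sign kept]
  = -(1/3)    [49 ≡ 1 mod 3]
  = -1    [(1/3) = 1]
Second factor (705/563):
(705/563)
  = (142/563)    [705 ≡ 142 mod 563]
  = -(71/563)    [563 ≡ 3 mod 8 ⇒ (2/563) = -1]
  = (563/71)    [QR: both ≡ 3 mod 4, sign flips]
  = (66/71)    [563 ≡ 66 mod 71]
  = (33/71)    [71 ≡ 7 mod 8 ⇒ (2/71) = +1]
  = (71/33)    [QR: 33 ≡ 1 mod 4, sign kept]
  = (5/33)    [71 ≡ 5 mod 33]
  = (33/5)    [QR: 5 ≡ 1 mod 4, sign kept]
  = (3/5)    [33 ≡ 3 mod 5]
  = (5/3)    [QR: 5 ≡ 1 mod 4, sign kept]
  = (2/3)    [5 ≡ 2 mod 3]
  = -(1/3)    [3 ≡ 3 mod 8 ⇒ (2/3) = -1]
  = -1    [(1/3) = 1]
Product: (-1)·(-1) = 1.

1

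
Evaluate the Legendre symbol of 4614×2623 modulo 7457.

-1

By multiplicativity, (4614·2623|7457) = (4614|7457)·(2623|7457).
First factor (4614|7457):
(4614|7457)
  = (2307|7457)    [7457 ≡ 1 mod 8 ⇒ (2|7457) = +1]
  = (7457|2307)    [QR: 7457 ≡ 1 mod 4, sign kept]
  = (536|2307)    [7457 ≡ 536 mod 2307]
  = -(67|2307)    [2307 ≡ 3 mod 8 ⇒ (2|2307)^3 = -1]
  = (2307|67)    [QR: both ≡ 3 mod 4, sign flips]
  = (29|67)    [2307 ≡ 29 mod 67]
  = (67|29)    [QR: 29 ≡ 1 mod 4, sign kept]
  = (9|29)    [67 ≡ 9 mod 29]
  = (29|9)    [QR: 9 ≡ 1 mod 4, sign kept]
  = (2|9)    [29 ≡ 2 mod 9]
  = (1|9)    [9 ≡ 1 mod 8 ⇒ (2|9) = +1]
  = 1    [(1|9) = 1]
Second factor (2623|7457):
(2623|7457)
  = (7457|2623)    [QR: 7457 ≡ 1 mod 4, sign kept]
  = (2211|2623)    [7457 ≡ 2211 mod 2623]
  = -(2623|2211)    [QR: both ≡ 3 mod 4, sign flips]
  = -(412|2211)    [2623 ≡ 412 mod 2211]
  = -(103|2211)    [2211 ≡ 3 mod 8 ⇒ (2|2211)^2 = +1]
  = (2211|103)    [QR: both ≡ 3 mod 4, sign flips]
  = (48|103)    [2211 ≡ 48 mod 103]
  = (3|103)    [103 ≡ 7 mod 8 ⇒ (2|103)^4 = +1]
  = -(103|3)    [QR: both ≡ 3 mod 4, sign flips]
  = -(1|3)    [103 ≡ 1 mod 3]
  = -1    [(1|3) = 1]
Product: (1)·(-1) = -1.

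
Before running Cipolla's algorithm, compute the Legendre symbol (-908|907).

-1

(-908|907)
  = -(908|907)    [907 ≡ 3 mod 4 ⇒ (-1|907) = -1]
  = -(1|907)    [908 ≡ 1 mod 907]
  = -1    [(1|907) = 1]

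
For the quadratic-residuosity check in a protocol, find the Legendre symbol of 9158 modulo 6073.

-1

Reduce the numerator: 9158 ≡ 3085 (mod 6073), so (9158/6073) = (3085/6073).
3085 ≡ 1 (mod 4), so quadratic reciprocity gives (3085/6073) = (6073/3085). Reduce: 6073 ≡ 2988 (mod 3085). Now have (2988/3085).
Factor out 2: 2988 = 2^2·747. Since 3085 ≡ 5 (mod 8), (2/3085) = -1, and (2/3085)^2 = +1. Now have (747/3085).
3085 ≡ 1 (mod 4), so quadratic reciprocity gives (747/3085) = (3085/747). Reduce: 3085 ≡ 97 (mod 747). Now have (97/747).
97 ≡ 1 (mod 4), so quadratic reciprocity gives (97/747) = (747/97). Reduce: 747 ≡ 68 (mod 97). Now have (68/97).
Factor out 2: 68 = 2^2·17. Since 97 ≡ 1 (mod 8), (2/97) = +1, and (2/97)^2 = +1. Now have (17/97).
17 ≡ 1 (mod 4), so quadratic reciprocity gives (17/97) = (97/17). Reduce: 97 ≡ 12 (mod 17). Now have (12/17).
Factor out 2: 12 = 2^2·3. Since 17 ≡ 1 (mod 8), (2/17) = +1, and (2/17)^2 = +1. Now have (3/17).
17 ≡ 1 (mod 4), so quadratic reciprocity gives (3/17) = (17/3). Reduce: 17 ≡ 2 (mod 3). Now have (2/3).
Factor out 2: 2 = 2. Since 3 ≡ 3 (mod 8), (2/3) = -1. Now have -(1/3).
(1/3) = 1. Collecting the sign factors: -1.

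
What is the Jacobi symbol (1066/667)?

Reduce the numerator: 1066 ≡ 399 (mod 667), so (1066/667) = (399/667).
Both 399 ≡ 3 and 667 ≡ 3 (mod 4), so reciprocity gives (399/667) = -(667/399). Reduce: 667 ≡ 268 (mod 399). Now have -(268/399).
Factor out 2: 268 = 2^2·67. Since 399 ≡ 7 (mod 8), (2/399) = +1, and (2/399)^2 = +1. Now have -(67/399).
Both 67 ≡ 3 and 399 ≡ 3 (mod 4), so reciprocity gives (67/399) = -(399/67). Reduce: 399 ≡ 64 (mod 67). Now have (64/67).
Factor out 2: 64 = 2^6. Since 67 ≡ 3 (mod 8), (2/67) = -1, and (2/67)^6 = +1. Now have (1/67).
(1/67) = 1. Collecting the sign factors: 1.

1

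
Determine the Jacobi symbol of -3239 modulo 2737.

(-3239/2737)
  = (2235/2737)    [-3239 ≡ 2235 mod 2737]
  = (2737/2235)    [QR: 2737 ≡ 1 mod 4, sign kept]
  = (502/2235)    [2737 ≡ 502 mod 2235]
  = -(251/2235)    [2235 ≡ 3 mod 8 ⇒ (2/2235) = -1]
  = (2235/251)    [QR: both ≡ 3 mod 4, sign flips]
  = (227/251)    [2235 ≡ 227 mod 251]
  = -(251/227)    [QR: both ≡ 3 mod 4, sign flips]
  = -(24/227)    [251 ≡ 24 mod 227]
  = (3/227)    [227 ≡ 3 mod 8 ⇒ (2/227)^3 = -1]
  = -(227/3)    [QR: both ≡ 3 mod 4, sign flips]
  = -(2/3)    [227 ≡ 2 mod 3]
  = (1/3)    [3 ≡ 3 mod 8 ⇒ (2/3) = -1]
  = 1    [(1/3) = 1]

1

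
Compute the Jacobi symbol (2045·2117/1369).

1

By multiplicativity, (2045·2117/1369) = (2045/1369)·(2117/1369).
First factor (2045/1369):
(2045/1369)
  = (676/1369)    [2045 ≡ 676 mod 1369]
  = (169/1369)    [1369 ≡ 1 mod 8 ⇒ (2/1369)^2 = +1]
  = (1369/169)    [QR: 169 ≡ 1 mod 4, sign kept]
  = (17/169)    [1369 ≡ 17 mod 169]
  = (169/17)    [QR: 17 ≡ 1 mod 4, sign kept]
  = (16/17)    [169 ≡ 16 mod 17]
  = (1/17)    [17 ≡ 1 mod 8 ⇒ (2/17)^4 = +1]
  = 1    [(1/17) = 1]
Second factor (2117/1369):
(2117/1369)
  = (748/1369)    [2117 ≡ 748 mod 1369]
  = (187/1369)    [1369 ≡ 1 mod 8 ⇒ (2/1369)^2 = +1]
  = (1369/187)    [QR: 1369 ≡ 1 mod 4, sign kept]
  = (60/187)    [1369 ≡ 60 mod 187]
  = (15/187)    [187 ≡ 3 mod 8 ⇒ (2/187)^2 = +1]
  = -(187/15)    [QR: both ≡ 3 mod 4, sign flips]
  = -(7/15)    [187 ≡ 7 mod 15]
  = (15/7)    [QR: both ≡ 3 mod 4, sign flips]
  = (1/7)    [15 ≡ 1 mod 7]
  = 1    [(1/7) = 1]
Product: (1)·(1) = 1.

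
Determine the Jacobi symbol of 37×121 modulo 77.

By multiplicativity, (37·121/77) = (37/77)·(121/77).
First factor (37/77):
37 ≡ 1 (mod 4), so quadratic reciprocity gives (37/77) = (77/37). Reduce: 77 ≡ 3 (mod 37). Now have (3/37).
37 ≡ 1 (mod 4), so quadratic reciprocity gives (3/37) = (37/3). Reduce: 37 ≡ 1 (mod 3). Now have (1/3).
(1/3) = 1. Collecting the sign factors: 1.
Second factor (121/77):
Reduce the numerator: 121 ≡ 44 (mod 77), so (121/77) = (44/77).
Factor out 2: 44 = 2^2·11. Since 77 ≡ 5 (mod 8), (2/77) = -1, and (2/77)^2 = +1. Now have (11/77).
77 ≡ 1 (mod 4), so quadratic reciprocity gives (11/77) = (77/11). Reduce: 77 ≡ 0 (mod 11). Now have (0/11).
The numerator is now 0 with denominator 11 > 1: the symbol is 0.
Product: (1)·(0) = 0.

0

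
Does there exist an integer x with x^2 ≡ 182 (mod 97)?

yes

Reduce the numerator: 182 ≡ 85 (mod 97), so (182/97) = (85/97).
85 ≡ 1 (mod 4), so quadratic reciprocity gives (85/97) = (97/85). Reduce: 97 ≡ 12 (mod 85). Now have (12/85).
Factor out 2: 12 = 2^2·3. Since 85 ≡ 5 (mod 8), (2/85) = -1, and (2/85)^2 = +1. Now have (3/85).
85 ≡ 1 (mod 4), so quadratic reciprocity gives (3/85) = (85/3). Reduce: 85 ≡ 1 (mod 3). Now have (1/3).
(1/3) = 1. Collecting the sign factors: 1.
The Legendre symbol is 1, so x^2 ≡ 182 (mod 97) has solution.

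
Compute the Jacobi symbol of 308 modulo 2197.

1

Factor out 2: 308 = 2^2·77. Since 2197 ≡ 5 (mod 8), (2|2197) = -1, and (2|2197)^2 = +1. Now have (77|2197).
77 ≡ 1 (mod 4), so quadratic reciprocity gives (77|2197) = (2197|77). Reduce: 2197 ≡ 41 (mod 77). Now have (41|77).
41 ≡ 1 (mod 4), so quadratic reciprocity gives (41|77) = (77|41). Reduce: 77 ≡ 36 (mod 41). Now have (36|41).
Factor out 2: 36 = 2^2·9. Since 41 ≡ 1 (mod 8), (2|41) = +1, and (2|41)^2 = +1. Now have (9|41).
9 ≡ 1 (mod 4), so quadratic reciprocity gives (9|41) = (41|9). Reduce: 41 ≡ 5 (mod 9). Now have (5|9).
5 ≡ 1 (mod 4), so quadratic reciprocity gives (5|9) = (9|5). Reduce: 9 ≡ 4 (mod 5). Now have (4|5).
Factor out 2: 4 = 2^2. Since 5 ≡ 5 (mod 8), (2|5) = -1, and (2|5)^2 = +1. Now have (1|5).
(1|5) = 1. Collecting the sign factors: 1.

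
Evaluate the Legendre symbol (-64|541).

1

(-64|541)
  = (477|541)    [-64 ≡ 477 mod 541]
  = (541|477)    [QR: 477 ≡ 1 mod 4, sign kept]
  = (64|477)    [541 ≡ 64 mod 477]
  = (1|477)    [477 ≡ 5 mod 8 ⇒ (2|477)^6 = +1]
  = 1    [(1|477) = 1]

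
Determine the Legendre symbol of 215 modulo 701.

(215/701)
  = (701/215)    [QR: 701 ≡ 1 mod 4, sign kept]
  = (56/215)    [701 ≡ 56 mod 215]
  = (7/215)    [215 ≡ 7 mod 8 ⇒ (2/215)^3 = +1]
  = -(215/7)    [QR: both ≡ 3 mod 4, sign flips]
  = -(5/7)    [215 ≡ 5 mod 7]
  = -(7/5)    [QR: 5 ≡ 1 mod 4, sign kept]
  = -(2/5)    [7 ≡ 2 mod 5]
  = (1/5)    [5 ≡ 5 mod 8 ⇒ (2/5) = -1]
  = 1    [(1/5) = 1]

1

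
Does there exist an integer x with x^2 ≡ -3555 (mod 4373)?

yes

Pull out -1: (-3555/4373) = (-1/4373)·(3555/4373). Since 4373 ≡ 1 (mod 4), (-1/4373) = +1. Now have (3555/4373).
4373 ≡ 1 (mod 4), so quadratic reciprocity gives (3555/4373) = (4373/3555). Reduce: 4373 ≡ 818 (mod 3555). Now have (818/3555).
Factor out 2: 818 = 2·409. Since 3555 ≡ 3 (mod 8), (2/3555) = -1. Now have -(409/3555).
409 ≡ 1 (mod 4), so quadratic reciprocity gives (409/3555) = (3555/409). Reduce: 3555 ≡ 283 (mod 409). Now have -(283/409).
409 ≡ 1 (mod 4), so quadratic reciprocity gives (283/409) = (409/283). Reduce: 409 ≡ 126 (mod 283). Now have -(126/283).
Factor out 2: 126 = 2·63. Since 283 ≡ 3 (mod 8), (2/283) = -1. Now have (63/283).
Both 63 ≡ 3 and 283 ≡ 3 (mod 4), so reciprocity gives (63/283) = -(283/63). Reduce: 283 ≡ 31 (mod 63). Now have -(31/63).
Both 31 ≡ 3 and 63 ≡ 3 (mod 4), so reciprocity gives (31/63) = -(63/31). Reduce: 63 ≡ 1 (mod 31). Now have (1/31).
(1/31) = 1. Collecting the sign factors: 1.
The Legendre symbol is 1, so x^2 ≡ -3555 (mod 4373) has solution.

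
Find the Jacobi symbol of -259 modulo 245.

(-259/245)
  = (231/245)    [-259 ≡ 231 mod 245]
  = (245/231)    [QR: 245 ≡ 1 mod 4, sign kept]
  = (14/231)    [245 ≡ 14 mod 231]
  = (7/231)    [231 ≡ 7 mod 8 ⇒ (2/231) = +1]
  = -(231/7)    [QR: both ≡ 3 mod 4, sign flips]
  = -(0/7)    [231 ≡ 0 mod 7]
  = 0    [numerator 0, gcd > 1]

0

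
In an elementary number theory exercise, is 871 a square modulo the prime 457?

Reduce the numerator: 871 ≡ 414 (mod 457), so (871/457) = (414/457).
Factor out 2: 414 = 2·207. Since 457 ≡ 1 (mod 8), (2/457) = +1. Now have (207/457).
457 ≡ 1 (mod 4), so quadratic reciprocity gives (207/457) = (457/207). Reduce: 457 ≡ 43 (mod 207). Now have (43/207).
Both 43 ≡ 3 and 207 ≡ 3 (mod 4), so reciprocity gives (43/207) = -(207/43). Reduce: 207 ≡ 35 (mod 43). Now have -(35/43).
Both 35 ≡ 3 and 43 ≡ 3 (mod 4), so reciprocity gives (35/43) = -(43/35). Reduce: 43 ≡ 8 (mod 35). Now have (8/35).
Factor out 2: 8 = 2^3. Since 35 ≡ 3 (mod 8), (2/35) = -1, and (2/35)^3 = -1. Now have -(1/35).
(1/35) = 1. Collecting the sign factors: -1.
The Legendre symbol is -1, so x^2 ≡ 871 (mod 457) has no solution.

no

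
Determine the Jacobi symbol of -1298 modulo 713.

1

(-1298|713)
  = (128|713)    [-1298 ≡ 128 mod 713]
  = (1|713)    [713 ≡ 1 mod 8 ⇒ (2|713)^7 = +1]
  = 1    [(1|713) = 1]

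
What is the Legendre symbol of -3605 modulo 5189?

(-3605 / 5189)
  = (1584 / 5189)    [-3605 ≡ 1584 mod 5189]
  = (99 / 5189)    [5189 ≡ 5 mod 8 ⇒ (2 / 5189)^4 = +1]
  = (5189 / 99)    [QR: 5189 ≡ 1 mod 4, sign kept]
  = (41 / 99)    [5189 ≡ 41 mod 99]
  = (99 / 41)    [QR: 41 ≡ 1 mod 4, sign kept]
  = (17 / 41)    [99 ≡ 17 mod 41]
  = (41 / 17)    [QR: 17 ≡ 1 mod 4, sign kept]
  = (7 / 17)    [41 ≡ 7 mod 17]
  = (17 / 7)    [QR: 17 ≡ 1 mod 4, sign kept]
  = (3 / 7)    [17 ≡ 3 mod 7]
  = -(7 / 3)    [QR: both ≡ 3 mod 4, sign flips]
  = -(1 / 3)    [7 ≡ 1 mod 3]
  = -1    [(1 / 3) = 1]

-1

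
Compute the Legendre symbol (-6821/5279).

-1

(-6821/5279)
  = (3737/5279)    [-6821 ≡ 3737 mod 5279]
  = (5279/3737)    [QR: 3737 ≡ 1 mod 4, sign kept]
  = (1542/3737)    [5279 ≡ 1542 mod 3737]
  = (771/3737)    [3737 ≡ 1 mod 8 ⇒ (2/3737) = +1]
  = (3737/771)    [QR: 3737 ≡ 1 mod 4, sign kept]
  = (653/771)    [3737 ≡ 653 mod 771]
  = (771/653)    [QR: 653 ≡ 1 mod 4, sign kept]
  = (118/653)    [771 ≡ 118 mod 653]
  = -(59/653)    [653 ≡ 5 mod 8 ⇒ (2/653) = -1]
  = -(653/59)    [QR: 653 ≡ 1 mod 4, sign kept]
  = -(4/59)    [653 ≡ 4 mod 59]
  = -(1/59)    [59 ≡ 3 mod 8 ⇒ (2/59)^2 = +1]
  = -1    [(1/59) = 1]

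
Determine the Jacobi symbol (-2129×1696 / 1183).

-1

By multiplicativity, (-2129·1696 / 1183) = (-2129 / 1183)·(1696 / 1183).
First factor (-2129 / 1183):
(-2129 / 1183)
  = (237 / 1183)    [-2129 ≡ 237 mod 1183]
  = (1183 / 237)    [QR: 237 ≡ 1 mod 4, sign kept]
  = (235 / 237)    [1183 ≡ 235 mod 237]
  = (237 / 235)    [QR: 237 ≡ 1 mod 4, sign kept]
  = (2 / 235)    [237 ≡ 2 mod 235]
  = -(1 / 235)    [235 ≡ 3 mod 8 ⇒ (2 / 235) = -1]
  = -1    [(1 / 235) = 1]
Second factor (1696 / 1183):
(1696 / 1183)
  = (513 / 1183)    [1696 ≡ 513 mod 1183]
  = (1183 / 513)    [QR: 513 ≡ 1 mod 4, sign kept]
  = (157 / 513)    [1183 ≡ 157 mod 513]
  = (513 / 157)    [QR: 157 ≡ 1 mod 4, sign kept]
  = (42 / 157)    [513 ≡ 42 mod 157]
  = -(21 / 157)    [157 ≡ 5 mod 8 ⇒ (2 / 157) = -1]
  = -(157 / 21)    [QR: 21 ≡ 1 mod 4, sign kept]
  = -(10 / 21)    [157 ≡ 10 mod 21]
  = (5 / 21)    [21 ≡ 5 mod 8 ⇒ (2 / 21) = -1]
  = (21 / 5)    [QR: 5 ≡ 1 mod 4, sign kept]
  = (1 / 5)    [21 ≡ 1 mod 5]
  = 1    [(1 / 5) = 1]
Product: (-1)·(1) = -1.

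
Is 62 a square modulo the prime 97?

(62/97)
  = (31/97)    [97 ≡ 1 mod 8 ⇒ (2/97) = +1]
  = (97/31)    [QR: 97 ≡ 1 mod 4, sign kept]
  = (4/31)    [97 ≡ 4 mod 31]
  = (1/31)    [31 ≡ 7 mod 8 ⇒ (2/31)^2 = +1]
  = 1    [(1/31) = 1]
The Legendre symbol is 1, so x^2 ≡ 62 (mod 97) has solution.

yes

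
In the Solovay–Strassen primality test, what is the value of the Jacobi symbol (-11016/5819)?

-1

Reduce the numerator: -11016 ≡ 622 (mod 5819), so (-11016/5819) = (622/5819).
Factor out 2: 622 = 2·311. Since 5819 ≡ 3 (mod 8), (2/5819) = -1. Now have -(311/5819).
Both 311 ≡ 3 and 5819 ≡ 3 (mod 4), so reciprocity gives (311/5819) = -(5819/311). Reduce: 5819 ≡ 221 (mod 311). Now have (221/311).
221 ≡ 1 (mod 4), so quadratic reciprocity gives (221/311) = (311/221). Reduce: 311 ≡ 90 (mod 221). Now have (90/221).
Factor out 2: 90 = 2·45. Since 221 ≡ 5 (mod 8), (2/221) = -1. Now have -(45/221).
45 ≡ 1 (mod 4), so quadratic reciprocity gives (45/221) = (221/45). Reduce: 221 ≡ 41 (mod 45). Now have -(41/45).
41 ≡ 1 (mod 4), so quadratic reciprocity gives (41/45) = (45/41). Reduce: 45 ≡ 4 (mod 41). Now have -(4/41).
Factor out 2: 4 = 2^2. Since 41 ≡ 1 (mod 8), (2/41) = +1, and (2/41)^2 = +1. Now have -(1/41).
(1/41) = 1. Collecting the sign factors: -1.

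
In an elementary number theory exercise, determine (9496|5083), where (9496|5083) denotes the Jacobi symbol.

-1

Reduce the numerator: 9496 ≡ 4413 (mod 5083), so (9496|5083) = (4413|5083).
4413 ≡ 1 (mod 4), so quadratic reciprocity gives (4413|5083) = (5083|4413). Reduce: 5083 ≡ 670 (mod 4413). Now have (670|4413).
Factor out 2: 670 = 2·335. Since 4413 ≡ 5 (mod 8), (2|4413) = -1. Now have -(335|4413).
4413 ≡ 1 (mod 4), so quadratic reciprocity gives (335|4413) = (4413|335). Reduce: 4413 ≡ 58 (mod 335). Now have -(58|335).
Factor out 2: 58 = 2·29. Since 335 ≡ 7 (mod 8), (2|335) = +1. Now have -(29|335).
29 ≡ 1 (mod 4), so quadratic reciprocity gives (29|335) = (335|29). Reduce: 335 ≡ 16 (mod 29). Now have -(16|29).
Factor out 2: 16 = 2^4. Since 29 ≡ 5 (mod 8), (2|29) = -1, and (2|29)^4 = +1. Now have -(1|29).
(1|29) = 1. Collecting the sign factors: -1.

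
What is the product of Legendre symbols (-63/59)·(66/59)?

-1

By multiplicativity, (-63·66/59) = (-63/59)·(66/59).
First factor (-63/59):
Pull out -1: (-63/59) = (-1/59)·(63/59). Since 59 ≡ 3 (mod 4), (-1/59) = -1. Now have -(63/59).
Reduce the numerator: 63 ≡ 4 (mod 59), so (63/59) = (4/59).
Factor out 2: 4 = 2^2. Since 59 ≡ 3 (mod 8), (2/59) = -1, and (2/59)^2 = +1. Now have -(1/59).
(1/59) = 1. Collecting the sign factors: -1.
Second factor (66/59):
Reduce the numerator: 66 ≡ 7 (mod 59), so (66/59) = (7/59).
Both 7 ≡ 3 and 59 ≡ 3 (mod 4), so reciprocity gives (7/59) = -(59/7). Reduce: 59 ≡ 3 (mod 7). Now have -(3/7).
Both 3 ≡ 3 and 7 ≡ 3 (mod 4), so reciprocity gives (3/7) = -(7/3). Reduce: 7 ≡ 1 (mod 3). Now have (1/3).
(1/3) = 1. Collecting the sign factors: 1.
Product: (-1)·(1) = -1.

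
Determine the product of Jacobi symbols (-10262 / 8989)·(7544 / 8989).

1

By multiplicativity, (-10262·7544 / 8989) = (-10262 / 8989)·(7544 / 8989).
First factor (-10262 / 8989):
Reduce the numerator: -10262 ≡ 7716 (mod 8989), so (-10262 / 8989) = (7716 / 8989).
Factor out 2: 7716 = 2^2·1929. Since 8989 ≡ 5 (mod 8), (2 / 8989) = -1, and (2 / 8989)^2 = +1. Now have (1929 / 8989).
1929 ≡ 1 (mod 4), so quadratic reciprocity gives (1929 / 8989) = (8989 / 1929). Reduce: 8989 ≡ 1273 (mod 1929). Now have (1273 / 1929).
1273 ≡ 1 (mod 4), so quadratic reciprocity gives (1273 / 1929) = (1929 / 1273). Reduce: 1929 ≡ 656 (mod 1273). Now have (656 / 1273).
Factor out 2: 656 = 2^4·41. Since 1273 ≡ 1 (mod 8), (2 / 1273) = +1, and (2 / 1273)^4 = +1. Now have (41 / 1273).
41 ≡ 1 (mod 4), so quadratic reciprocity gives (41 / 1273) = (1273 / 41). Reduce: 1273 ≡ 2 (mod 41). Now have (2 / 41).
Factor out 2: 2 = 2. Since 41 ≡ 1 (mod 8), (2 / 41) = +1. Now have (1 / 41).
(1 / 41) = 1. Collecting the sign factors: 1.
Second factor (7544 / 8989):
Factor out 2: 7544 = 2^3·943. Since 8989 ≡ 5 (mod 8), (2 / 8989) = -1, and (2 / 8989)^3 = -1. Now have -(943 / 8989).
8989 ≡ 1 (mod 4), so quadratic reciprocity gives (943 / 8989) = (8989 / 943). Reduce: 8989 ≡ 502 (mod 943). Now have -(502 / 943).
Factor out 2: 502 = 2·251. Since 943 ≡ 7 (mod 8), (2 / 943) = +1. Now have -(251 / 943).
Both 251 ≡ 3 and 943 ≡ 3 (mod 4), so reciprocity gives (251 / 943) = -(943 / 251). Reduce: 943 ≡ 190 (mod 251). Now have (190 / 251).
Factor out 2: 190 = 2·95. Since 251 ≡ 3 (mod 8), (2 / 251) = -1. Now have -(95 / 251).
Both 95 ≡ 3 and 251 ≡ 3 (mod 4), so reciprocity gives (95 / 251) = -(251 / 95). Reduce: 251 ≡ 61 (mod 95). Now have (61 / 95).
61 ≡ 1 (mod 4), so quadratic reciprocity gives (61 / 95) = (95 / 61). Reduce: 95 ≡ 34 (mod 61). Now have (34 / 61).
Factor out 2: 34 = 2·17. Since 61 ≡ 5 (mod 8), (2 / 61) = -1. Now have -(17 / 61).
17 ≡ 1 (mod 4), so quadratic reciprocity gives (17 / 61) = (61 / 17). Reduce: 61 ≡ 10 (mod 17). Now have -(10 / 17).
Factor out 2: 10 = 2·5. Since 17 ≡ 1 (mod 8), (2 / 17) = +1. Now have -(5 / 17).
5 ≡ 1 (mod 4), so quadratic reciprocity gives (5 / 17) = (17 / 5). Reduce: 17 ≡ 2 (mod 5). Now have -(2 / 5).
Factor out 2: 2 = 2. Since 5 ≡ 5 (mod 8), (2 / 5) = -1. Now have (1 / 5).
(1 / 5) = 1. Collecting the sign factors: 1.
Product: (1)·(1) = 1.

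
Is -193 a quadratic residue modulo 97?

Reduce the numerator: -193 ≡ 1 (mod 97), so (-193/97) = (1/97).
(1/97) = 1. Collecting the sign factors: 1.
(-193/97) = 1, and 97 is prime, so -193 is a quadratic residue mod 97.

yes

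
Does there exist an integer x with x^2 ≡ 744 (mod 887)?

(744|887)
  = (93|887)    [887 ≡ 7 mod 8 ⇒ (2|887)^3 = +1]
  = (887|93)    [QR: 93 ≡ 1 mod 4, sign kept]
  = (50|93)    [887 ≡ 50 mod 93]
  = -(25|93)    [93 ≡ 5 mod 8 ⇒ (2|93) = -1]
  = -(93|25)    [QR: 25 ≡ 1 mod 4, sign kept]
  = -(18|25)    [93 ≡ 18 mod 25]
  = -(9|25)    [25 ≡ 1 mod 8 ⇒ (2|25) = +1]
  = -(25|9)    [QR: 9 ≡ 1 mod 4, sign kept]
  = -(7|9)    [25 ≡ 7 mod 9]
  = -(9|7)    [QR: 9 ≡ 1 mod 4, sign kept]
  = -(2|7)    [9 ≡ 2 mod 7]
  = -(1|7)    [7 ≡ 7 mod 8 ⇒ (2|7) = +1]
  = -1    [(1|7) = 1]
(744|887) = -1, and 887 is prime, so 744 is not a quadratic residue mod 887.

no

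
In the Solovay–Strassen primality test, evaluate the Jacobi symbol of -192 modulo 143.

(-192/143)
  = (94/143)    [-192 ≡ 94 mod 143]
  = (47/143)    [143 ≡ 7 mod 8 ⇒ (2/143) = +1]
  = -(143/47)    [QR: both ≡ 3 mod 4, sign flips]
  = -(2/47)    [143 ≡ 2 mod 47]
  = -(1/47)    [47 ≡ 7 mod 8 ⇒ (2/47) = +1]
  = -1    [(1/47) = 1]

-1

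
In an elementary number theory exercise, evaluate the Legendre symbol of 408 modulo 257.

(408 / 257)
  = (151 / 257)    [408 ≡ 151 mod 257]
  = (257 / 151)    [QR: 257 ≡ 1 mod 4, sign kept]
  = (106 / 151)    [257 ≡ 106 mod 151]
  = (53 / 151)    [151 ≡ 7 mod 8 ⇒ (2 / 151) = +1]
  = (151 / 53)    [QR: 53 ≡ 1 mod 4, sign kept]
  = (45 / 53)    [151 ≡ 45 mod 53]
  = (53 / 45)    [QR: 45 ≡ 1 mod 4, sign kept]
  = (8 / 45)    [53 ≡ 8 mod 45]
  = -(1 / 45)    [45 ≡ 5 mod 8 ⇒ (2 / 45)^3 = -1]
  = -1    [(1 / 45) = 1]

-1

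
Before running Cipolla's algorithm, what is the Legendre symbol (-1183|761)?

-1

Pull out -1: (-1183|761) = (-1|761)·(1183|761). Since 761 ≡ 1 (mod 4), (-1|761) = +1. Now have (1183|761).
Reduce the numerator: 1183 ≡ 422 (mod 761), so (1183|761) = (422|761).
Factor out 2: 422 = 2·211. Since 761 ≡ 1 (mod 8), (2|761) = +1. Now have (211|761).
761 ≡ 1 (mod 4), so quadratic reciprocity gives (211|761) = (761|211). Reduce: 761 ≡ 128 (mod 211). Now have (128|211).
Factor out 2: 128 = 2^7. Since 211 ≡ 3 (mod 8), (2|211) = -1, and (2|211)^7 = -1. Now have -(1|211).
(1|211) = 1. Collecting the sign factors: -1.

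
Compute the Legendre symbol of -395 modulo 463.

1

Reduce the numerator: -395 ≡ 68 (mod 463), so (-395/463) = (68/463).
Factor out 2: 68 = 2^2·17. Since 463 ≡ 7 (mod 8), (2/463) = +1, and (2/463)^2 = +1. Now have (17/463).
17 ≡ 1 (mod 4), so quadratic reciprocity gives (17/463) = (463/17). Reduce: 463 ≡ 4 (mod 17). Now have (4/17).
Factor out 2: 4 = 2^2. Since 17 ≡ 1 (mod 8), (2/17) = +1, and (2/17)^2 = +1. Now have (1/17).
(1/17) = 1. Collecting the sign factors: 1.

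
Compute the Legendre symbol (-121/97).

1

Pull out -1: (-121/97) = (-1/97)·(121/97). Since 97 ≡ 1 (mod 4), (-1/97) = +1. Now have (121/97).
Reduce the numerator: 121 ≡ 24 (mod 97), so (121/97) = (24/97).
Factor out 2: 24 = 2^3·3. Since 97 ≡ 1 (mod 8), (2/97) = +1, and (2/97)^3 = +1. Now have (3/97).
97 ≡ 1 (mod 4), so quadratic reciprocity gives (3/97) = (97/3). Reduce: 97 ≡ 1 (mod 3). Now have (1/3).
(1/3) = 1. Collecting the sign factors: 1.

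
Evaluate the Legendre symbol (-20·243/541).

By multiplicativity, (-20·243/541) = (-20/541)·(243/541).
First factor (-20/541):
(-20/541)
  = (20/541)    [541 ≡ 1 mod 4 ⇒ (-1/541) = +1]
  = (5/541)    [541 ≡ 5 mod 8 ⇒ (2/541)^2 = +1]
  = (541/5)    [QR: 5 ≡ 1 mod 4, sign kept]
  = (1/5)    [541 ≡ 1 mod 5]
  = 1    [(1/5) = 1]
Second factor (243/541):
(243/541)
  = (541/243)    [QR: 541 ≡ 1 mod 4, sign kept]
  = (55/243)    [541 ≡ 55 mod 243]
  = -(243/55)    [QR: both ≡ 3 mod 4, sign flips]
  = -(23/55)    [243 ≡ 23 mod 55]
  = (55/23)    [QR: both ≡ 3 mod 4, sign flips]
  = (9/23)    [55 ≡ 9 mod 23]
  = (23/9)    [QR: 9 ≡ 1 mod 4, sign kept]
  = (5/9)    [23 ≡ 5 mod 9]
  = (9/5)    [QR: 5 ≡ 1 mod 4, sign kept]
  = (4/5)    [9 ≡ 4 mod 5]
  = (1/5)    [5 ≡ 5 mod 8 ⇒ (2/5)^2 = +1]
  = 1    [(1/5) = 1]
Product: (1)·(1) = 1.

1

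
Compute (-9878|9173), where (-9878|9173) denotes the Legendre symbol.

(-9878|9173)
  = (8468|9173)    [-9878 ≡ 8468 mod 9173]
  = (2117|9173)    [9173 ≡ 5 mod 8 ⇒ (2|9173)^2 = +1]
  = (9173|2117)    [QR: 2117 ≡ 1 mod 4, sign kept]
  = (705|2117)    [9173 ≡ 705 mod 2117]
  = (2117|705)    [QR: 705 ≡ 1 mod 4, sign kept]
  = (2|705)    [2117 ≡ 2 mod 705]
  = (1|705)    [705 ≡ 1 mod 8 ⇒ (2|705) = +1]
  = 1    [(1|705) = 1]

1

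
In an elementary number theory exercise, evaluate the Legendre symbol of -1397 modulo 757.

1

Pull out -1: (-1397/757) = (-1/757)·(1397/757). Since 757 ≡ 1 (mod 4), (-1/757) = +1. Now have (1397/757).
Reduce the numerator: 1397 ≡ 640 (mod 757), so (1397/757) = (640/757).
Factor out 2: 640 = 2^7·5. Since 757 ≡ 5 (mod 8), (2/757) = -1, and (2/757)^7 = -1. Now have -(5/757).
5 ≡ 1 (mod 4), so quadratic reciprocity gives (5/757) = (757/5). Reduce: 757 ≡ 2 (mod 5). Now have -(2/5).
Factor out 2: 2 = 2. Since 5 ≡ 5 (mod 8), (2/5) = -1. Now have (1/5).
(1/5) = 1. Collecting the sign factors: 1.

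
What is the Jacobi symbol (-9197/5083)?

0

Pull out -1: (-9197/5083) = (-1/5083)·(9197/5083). Since 5083 ≡ 3 (mod 4), (-1/5083) = -1. Now have -(9197/5083).
Reduce the numerator: 9197 ≡ 4114 (mod 5083), so (9197/5083) = (4114/5083).
Factor out 2: 4114 = 2·2057. Since 5083 ≡ 3 (mod 8), (2/5083) = -1. Now have (2057/5083).
2057 ≡ 1 (mod 4), so quadratic reciprocity gives (2057/5083) = (5083/2057). Reduce: 5083 ≡ 969 (mod 2057). Now have (969/2057).
969 ≡ 1 (mod 4), so quadratic reciprocity gives (969/2057) = (2057/969). Reduce: 2057 ≡ 119 (mod 969). Now have (119/969).
969 ≡ 1 (mod 4), so quadratic reciprocity gives (119/969) = (969/119). Reduce: 969 ≡ 17 (mod 119). Now have (17/119).
17 ≡ 1 (mod 4), so quadratic reciprocity gives (17/119) = (119/17). Reduce: 119 ≡ 0 (mod 17). Now have (0/17).
The numerator is now 0 with denominator 17 > 1: the symbol is 0.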